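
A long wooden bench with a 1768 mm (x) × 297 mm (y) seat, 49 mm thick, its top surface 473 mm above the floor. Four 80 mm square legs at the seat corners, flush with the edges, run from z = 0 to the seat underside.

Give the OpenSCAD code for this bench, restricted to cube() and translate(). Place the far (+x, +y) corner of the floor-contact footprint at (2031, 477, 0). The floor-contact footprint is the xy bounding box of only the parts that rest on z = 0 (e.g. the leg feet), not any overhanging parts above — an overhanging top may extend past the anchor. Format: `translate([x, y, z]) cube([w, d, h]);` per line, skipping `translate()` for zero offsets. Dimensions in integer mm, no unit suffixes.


translate([263, 180, 424]) cube([1768, 297, 49]);
translate([263, 180, 0]) cube([80, 80, 424]);
translate([263, 397, 0]) cube([80, 80, 424]);
translate([1951, 180, 0]) cube([80, 80, 424]);
translate([1951, 397, 0]) cube([80, 80, 424]);


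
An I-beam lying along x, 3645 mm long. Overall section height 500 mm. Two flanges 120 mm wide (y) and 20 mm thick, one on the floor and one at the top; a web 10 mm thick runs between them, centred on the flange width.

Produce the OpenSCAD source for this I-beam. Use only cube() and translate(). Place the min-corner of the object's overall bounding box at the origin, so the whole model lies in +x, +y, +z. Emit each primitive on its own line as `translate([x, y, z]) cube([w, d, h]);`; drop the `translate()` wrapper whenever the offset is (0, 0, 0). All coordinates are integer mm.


cube([3645, 120, 20]);
translate([0, 55, 20]) cube([3645, 10, 460]);
translate([0, 0, 480]) cube([3645, 120, 20]);


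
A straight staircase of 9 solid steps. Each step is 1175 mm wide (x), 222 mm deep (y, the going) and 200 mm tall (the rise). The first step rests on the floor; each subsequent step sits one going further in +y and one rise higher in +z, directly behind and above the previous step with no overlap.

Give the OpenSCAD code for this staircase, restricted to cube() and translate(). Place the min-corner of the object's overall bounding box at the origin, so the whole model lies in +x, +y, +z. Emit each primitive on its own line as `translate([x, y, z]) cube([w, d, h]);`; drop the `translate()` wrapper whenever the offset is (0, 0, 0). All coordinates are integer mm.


cube([1175, 222, 200]);
translate([0, 222, 200]) cube([1175, 222, 200]);
translate([0, 444, 400]) cube([1175, 222, 200]);
translate([0, 666, 600]) cube([1175, 222, 200]);
translate([0, 888, 800]) cube([1175, 222, 200]);
translate([0, 1110, 1000]) cube([1175, 222, 200]);
translate([0, 1332, 1200]) cube([1175, 222, 200]);
translate([0, 1554, 1400]) cube([1175, 222, 200]);
translate([0, 1776, 1600]) cube([1175, 222, 200]);


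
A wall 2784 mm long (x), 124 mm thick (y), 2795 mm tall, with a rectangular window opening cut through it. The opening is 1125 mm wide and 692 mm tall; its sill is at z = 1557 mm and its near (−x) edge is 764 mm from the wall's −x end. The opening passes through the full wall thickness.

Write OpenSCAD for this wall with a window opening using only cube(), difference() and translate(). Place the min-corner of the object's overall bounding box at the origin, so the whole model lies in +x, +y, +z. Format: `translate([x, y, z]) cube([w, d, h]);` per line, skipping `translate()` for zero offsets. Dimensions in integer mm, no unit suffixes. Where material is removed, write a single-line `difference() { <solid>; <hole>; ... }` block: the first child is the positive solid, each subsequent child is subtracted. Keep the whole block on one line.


difference() { cube([2784, 124, 2795]); translate([764, 0, 1557]) cube([1125, 124, 692]); }


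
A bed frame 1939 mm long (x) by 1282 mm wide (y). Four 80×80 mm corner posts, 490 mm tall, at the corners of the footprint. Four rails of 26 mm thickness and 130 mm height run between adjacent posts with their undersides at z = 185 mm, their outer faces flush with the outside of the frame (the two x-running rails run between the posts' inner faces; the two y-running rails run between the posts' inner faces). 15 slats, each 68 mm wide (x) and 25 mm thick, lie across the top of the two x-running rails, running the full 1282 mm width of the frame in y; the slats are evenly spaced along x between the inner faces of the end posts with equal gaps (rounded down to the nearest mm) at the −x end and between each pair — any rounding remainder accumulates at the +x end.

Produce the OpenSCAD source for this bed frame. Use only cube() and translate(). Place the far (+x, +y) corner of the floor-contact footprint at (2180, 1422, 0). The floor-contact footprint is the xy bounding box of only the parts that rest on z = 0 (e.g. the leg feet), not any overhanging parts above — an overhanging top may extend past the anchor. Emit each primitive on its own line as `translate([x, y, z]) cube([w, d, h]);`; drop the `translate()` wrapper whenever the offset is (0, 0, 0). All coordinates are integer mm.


// slat z = rail_z + rail_h = 185 + 130 = 315
// slat gap = ⌊(1779 − 15·68) / 16⌋ = 47
translate([241, 140, 0]) cube([80, 80, 490]);
translate([241, 1342, 0]) cube([80, 80, 490]);
translate([2100, 140, 0]) cube([80, 80, 490]);
translate([2100, 1342, 0]) cube([80, 80, 490]);
translate([321, 140, 185]) cube([1779, 26, 130]);
translate([321, 1396, 185]) cube([1779, 26, 130]);
translate([241, 220, 185]) cube([26, 1122, 130]);
translate([2154, 220, 185]) cube([26, 1122, 130]);
translate([368, 140, 315]) cube([68, 1282, 25]);
translate([483, 140, 315]) cube([68, 1282, 25]);
translate([598, 140, 315]) cube([68, 1282, 25]);
translate([713, 140, 315]) cube([68, 1282, 25]);
translate([828, 140, 315]) cube([68, 1282, 25]);
translate([943, 140, 315]) cube([68, 1282, 25]);
translate([1058, 140, 315]) cube([68, 1282, 25]);
translate([1173, 140, 315]) cube([68, 1282, 25]);
translate([1288, 140, 315]) cube([68, 1282, 25]);
translate([1403, 140, 315]) cube([68, 1282, 25]);
translate([1518, 140, 315]) cube([68, 1282, 25]);
translate([1633, 140, 315]) cube([68, 1282, 25]);
translate([1748, 140, 315]) cube([68, 1282, 25]);
translate([1863, 140, 315]) cube([68, 1282, 25]);
translate([1978, 140, 315]) cube([68, 1282, 25]);


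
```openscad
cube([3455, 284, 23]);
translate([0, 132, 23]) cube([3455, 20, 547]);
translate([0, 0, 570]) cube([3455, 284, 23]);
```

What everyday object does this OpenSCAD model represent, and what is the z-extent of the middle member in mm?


An I-beam. The web height is 547 mm.

Two wide flanges with a thin centred web — an I-beam. Overall 593 mm minus two 23 mm flanges gives a web of 593 − 2·23 = 547 mm.


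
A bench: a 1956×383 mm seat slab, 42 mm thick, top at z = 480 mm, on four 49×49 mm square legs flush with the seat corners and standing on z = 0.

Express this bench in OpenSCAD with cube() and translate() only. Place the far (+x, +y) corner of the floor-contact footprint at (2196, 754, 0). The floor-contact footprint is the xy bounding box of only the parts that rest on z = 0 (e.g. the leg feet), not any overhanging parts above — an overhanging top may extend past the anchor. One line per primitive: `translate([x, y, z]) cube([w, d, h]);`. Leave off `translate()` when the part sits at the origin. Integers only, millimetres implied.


translate([240, 371, 438]) cube([1956, 383, 42]);
translate([240, 371, 0]) cube([49, 49, 438]);
translate([240, 705, 0]) cube([49, 49, 438]);
translate([2147, 371, 0]) cube([49, 49, 438]);
translate([2147, 705, 0]) cube([49, 49, 438]);


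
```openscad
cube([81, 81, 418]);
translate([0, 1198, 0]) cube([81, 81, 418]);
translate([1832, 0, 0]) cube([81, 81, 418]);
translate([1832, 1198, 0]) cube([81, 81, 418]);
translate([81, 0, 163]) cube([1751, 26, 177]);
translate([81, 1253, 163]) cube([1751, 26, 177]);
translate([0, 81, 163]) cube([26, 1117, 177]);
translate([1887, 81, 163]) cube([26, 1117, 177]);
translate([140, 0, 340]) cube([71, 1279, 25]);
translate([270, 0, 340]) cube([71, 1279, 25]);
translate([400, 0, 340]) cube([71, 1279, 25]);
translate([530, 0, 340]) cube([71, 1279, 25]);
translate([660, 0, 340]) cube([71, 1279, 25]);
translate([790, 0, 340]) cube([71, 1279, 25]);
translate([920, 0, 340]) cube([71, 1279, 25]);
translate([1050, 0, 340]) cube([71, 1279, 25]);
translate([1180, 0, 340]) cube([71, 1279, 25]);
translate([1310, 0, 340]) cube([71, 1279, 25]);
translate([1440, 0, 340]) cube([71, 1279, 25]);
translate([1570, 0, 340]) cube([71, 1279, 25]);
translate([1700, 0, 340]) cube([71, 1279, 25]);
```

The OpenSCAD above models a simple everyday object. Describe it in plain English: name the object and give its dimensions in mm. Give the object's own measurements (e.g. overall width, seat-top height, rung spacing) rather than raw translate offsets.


A bed frame 1913 mm long (x) by 1279 mm wide (y). Four 81×81 mm corner posts, 418 mm tall, at the corners of the footprint. Four rails of 26 mm thickness and 177 mm height run between adjacent posts with their undersides at z = 163 mm, their outer faces flush with the outside of the frame (the two x-running rails run between the posts' inner faces; the two y-running rails run between the posts' inner faces). 13 slats, each 71 mm wide (x) and 25 mm thick, lie across the top of the two x-running rails, running the full 1279 mm width of the frame in y; along x they sit between the end posts with a 59 mm gap after the −x posts and between neighbouring slats, leaving 61 mm before the +x posts.


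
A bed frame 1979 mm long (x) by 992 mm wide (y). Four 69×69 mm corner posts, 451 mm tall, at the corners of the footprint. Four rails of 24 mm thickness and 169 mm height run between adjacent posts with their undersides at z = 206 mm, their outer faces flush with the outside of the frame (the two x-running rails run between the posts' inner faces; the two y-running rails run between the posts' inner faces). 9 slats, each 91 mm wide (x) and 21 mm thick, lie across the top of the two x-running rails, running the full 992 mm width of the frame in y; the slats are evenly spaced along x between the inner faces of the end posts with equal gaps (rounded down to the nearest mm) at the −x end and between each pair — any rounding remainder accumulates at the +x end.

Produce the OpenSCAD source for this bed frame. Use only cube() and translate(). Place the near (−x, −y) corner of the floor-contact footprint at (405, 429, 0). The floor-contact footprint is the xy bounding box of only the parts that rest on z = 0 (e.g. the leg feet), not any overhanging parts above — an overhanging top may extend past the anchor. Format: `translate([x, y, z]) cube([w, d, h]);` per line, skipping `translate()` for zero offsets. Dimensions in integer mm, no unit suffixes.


// slat z = rail_z + rail_h = 206 + 169 = 375
// slat gap = ⌊(1841 − 9·91) / 10⌋ = 102
translate([405, 429, 0]) cube([69, 69, 451]);
translate([405, 1352, 0]) cube([69, 69, 451]);
translate([2315, 429, 0]) cube([69, 69, 451]);
translate([2315, 1352, 0]) cube([69, 69, 451]);
translate([474, 429, 206]) cube([1841, 24, 169]);
translate([474, 1397, 206]) cube([1841, 24, 169]);
translate([405, 498, 206]) cube([24, 854, 169]);
translate([2360, 498, 206]) cube([24, 854, 169]);
translate([576, 429, 375]) cube([91, 992, 21]);
translate([769, 429, 375]) cube([91, 992, 21]);
translate([962, 429, 375]) cube([91, 992, 21]);
translate([1155, 429, 375]) cube([91, 992, 21]);
translate([1348, 429, 375]) cube([91, 992, 21]);
translate([1541, 429, 375]) cube([91, 992, 21]);
translate([1734, 429, 375]) cube([91, 992, 21]);
translate([1927, 429, 375]) cube([91, 992, 21]);
translate([2120, 429, 375]) cube([91, 992, 21]);


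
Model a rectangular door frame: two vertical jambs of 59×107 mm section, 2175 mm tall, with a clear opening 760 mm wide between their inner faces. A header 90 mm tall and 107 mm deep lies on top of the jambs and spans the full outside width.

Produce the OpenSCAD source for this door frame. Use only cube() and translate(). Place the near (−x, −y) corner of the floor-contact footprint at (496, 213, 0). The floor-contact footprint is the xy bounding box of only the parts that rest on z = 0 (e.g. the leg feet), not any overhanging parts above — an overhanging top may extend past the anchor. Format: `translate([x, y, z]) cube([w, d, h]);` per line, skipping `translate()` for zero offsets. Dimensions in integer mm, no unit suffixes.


translate([496, 213, 0]) cube([59, 107, 2175]);
translate([1315, 213, 0]) cube([59, 107, 2175]);
translate([496, 213, 2175]) cube([878, 107, 90]);


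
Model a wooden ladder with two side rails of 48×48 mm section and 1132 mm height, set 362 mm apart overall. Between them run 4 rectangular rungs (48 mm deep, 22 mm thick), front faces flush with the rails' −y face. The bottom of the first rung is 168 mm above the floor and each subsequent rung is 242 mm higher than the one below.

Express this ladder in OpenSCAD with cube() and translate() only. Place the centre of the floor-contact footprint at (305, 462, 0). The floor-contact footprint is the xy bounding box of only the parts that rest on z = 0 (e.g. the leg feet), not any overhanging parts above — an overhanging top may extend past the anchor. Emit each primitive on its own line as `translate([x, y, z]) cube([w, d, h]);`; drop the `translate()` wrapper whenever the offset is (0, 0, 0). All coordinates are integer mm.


translate([124, 438, 0]) cube([48, 48, 1132]);
translate([438, 438, 0]) cube([48, 48, 1132]);
translate([172, 438, 168]) cube([266, 48, 22]);
translate([172, 438, 410]) cube([266, 48, 22]);
translate([172, 438, 652]) cube([266, 48, 22]);
translate([172, 438, 894]) cube([266, 48, 22]);


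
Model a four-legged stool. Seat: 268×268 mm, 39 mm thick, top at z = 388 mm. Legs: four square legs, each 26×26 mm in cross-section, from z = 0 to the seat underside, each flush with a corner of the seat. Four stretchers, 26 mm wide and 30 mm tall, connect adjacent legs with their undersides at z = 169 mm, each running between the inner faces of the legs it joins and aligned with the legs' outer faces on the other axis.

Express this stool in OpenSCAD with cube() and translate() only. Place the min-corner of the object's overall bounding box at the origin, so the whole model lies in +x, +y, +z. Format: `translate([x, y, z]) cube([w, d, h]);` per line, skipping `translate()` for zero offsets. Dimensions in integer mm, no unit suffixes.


translate([0, 0, 349]) cube([268, 268, 39]);
cube([26, 26, 349]);
translate([242, 0, 0]) cube([26, 26, 349]);
translate([0, 242, 0]) cube([26, 26, 349]);
translate([242, 242, 0]) cube([26, 26, 349]);
translate([26, 0, 169]) cube([216, 26, 30]);
translate([26, 242, 169]) cube([216, 26, 30]);
translate([0, 26, 169]) cube([26, 216, 30]);
translate([242, 26, 169]) cube([26, 216, 30]);


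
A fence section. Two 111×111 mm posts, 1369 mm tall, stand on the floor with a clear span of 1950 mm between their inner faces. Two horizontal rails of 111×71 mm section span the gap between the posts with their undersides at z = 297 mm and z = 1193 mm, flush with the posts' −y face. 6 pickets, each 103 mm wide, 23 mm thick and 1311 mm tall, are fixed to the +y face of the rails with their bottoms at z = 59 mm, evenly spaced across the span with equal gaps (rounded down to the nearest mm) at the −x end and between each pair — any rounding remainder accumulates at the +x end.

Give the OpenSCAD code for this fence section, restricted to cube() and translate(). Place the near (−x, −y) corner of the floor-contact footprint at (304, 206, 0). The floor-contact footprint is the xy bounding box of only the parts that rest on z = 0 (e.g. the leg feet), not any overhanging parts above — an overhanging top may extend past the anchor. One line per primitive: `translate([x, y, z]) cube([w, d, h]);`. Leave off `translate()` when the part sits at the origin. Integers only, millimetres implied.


translate([304, 206, 0]) cube([111, 111, 1369]);
translate([2365, 206, 0]) cube([111, 111, 1369]);
translate([415, 206, 297]) cube([1950, 111, 71]);
translate([415, 206, 1193]) cube([1950, 111, 71]);
translate([605, 317, 59]) cube([103, 23, 1311]);
translate([898, 317, 59]) cube([103, 23, 1311]);
translate([1191, 317, 59]) cube([103, 23, 1311]);
translate([1484, 317, 59]) cube([103, 23, 1311]);
translate([1777, 317, 59]) cube([103, 23, 1311]);
translate([2070, 317, 59]) cube([103, 23, 1311]);


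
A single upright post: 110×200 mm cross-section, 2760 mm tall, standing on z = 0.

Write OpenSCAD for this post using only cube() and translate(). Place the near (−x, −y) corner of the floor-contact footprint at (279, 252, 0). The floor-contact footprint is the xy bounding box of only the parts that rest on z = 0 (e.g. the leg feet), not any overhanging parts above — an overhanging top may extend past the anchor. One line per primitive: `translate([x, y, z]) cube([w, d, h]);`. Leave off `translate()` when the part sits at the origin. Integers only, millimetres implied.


translate([279, 252, 0]) cube([110, 200, 2760]);


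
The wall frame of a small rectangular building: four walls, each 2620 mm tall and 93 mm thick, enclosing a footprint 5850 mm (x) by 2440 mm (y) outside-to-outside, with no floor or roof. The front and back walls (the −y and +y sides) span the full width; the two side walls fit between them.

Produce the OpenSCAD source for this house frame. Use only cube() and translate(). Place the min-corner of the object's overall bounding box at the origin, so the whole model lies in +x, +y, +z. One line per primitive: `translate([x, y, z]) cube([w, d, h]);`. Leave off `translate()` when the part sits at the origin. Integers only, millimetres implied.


cube([5850, 93, 2620]);
translate([0, 2347, 0]) cube([5850, 93, 2620]);
translate([0, 93, 0]) cube([93, 2254, 2620]);
translate([5757, 93, 0]) cube([93, 2254, 2620]);


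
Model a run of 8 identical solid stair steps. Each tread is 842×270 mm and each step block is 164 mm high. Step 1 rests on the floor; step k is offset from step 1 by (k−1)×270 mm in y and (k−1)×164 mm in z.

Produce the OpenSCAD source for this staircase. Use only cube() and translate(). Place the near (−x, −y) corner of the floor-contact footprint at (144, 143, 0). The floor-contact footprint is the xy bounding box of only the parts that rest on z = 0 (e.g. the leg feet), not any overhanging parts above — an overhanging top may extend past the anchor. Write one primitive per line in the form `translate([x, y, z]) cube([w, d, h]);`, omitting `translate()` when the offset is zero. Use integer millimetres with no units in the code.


translate([144, 143, 0]) cube([842, 270, 164]);
translate([144, 413, 164]) cube([842, 270, 164]);
translate([144, 683, 328]) cube([842, 270, 164]);
translate([144, 953, 492]) cube([842, 270, 164]);
translate([144, 1223, 656]) cube([842, 270, 164]);
translate([144, 1493, 820]) cube([842, 270, 164]);
translate([144, 1763, 984]) cube([842, 270, 164]);
translate([144, 2033, 1148]) cube([842, 270, 164]);


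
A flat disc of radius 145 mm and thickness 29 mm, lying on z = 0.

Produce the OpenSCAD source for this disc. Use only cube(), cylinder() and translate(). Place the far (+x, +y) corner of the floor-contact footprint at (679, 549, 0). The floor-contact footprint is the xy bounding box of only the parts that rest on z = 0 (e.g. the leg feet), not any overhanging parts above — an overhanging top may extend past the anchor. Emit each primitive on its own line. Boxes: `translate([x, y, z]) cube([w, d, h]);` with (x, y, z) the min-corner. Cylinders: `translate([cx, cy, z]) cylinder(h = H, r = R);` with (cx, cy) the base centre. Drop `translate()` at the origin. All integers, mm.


translate([534, 404, 0]) cylinder(h = 29, r = 145);


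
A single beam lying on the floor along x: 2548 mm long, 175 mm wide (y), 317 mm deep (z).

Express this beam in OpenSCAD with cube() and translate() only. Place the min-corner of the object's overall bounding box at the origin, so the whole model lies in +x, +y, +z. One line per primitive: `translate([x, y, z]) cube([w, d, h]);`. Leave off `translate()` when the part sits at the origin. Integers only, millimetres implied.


cube([2548, 175, 317]);


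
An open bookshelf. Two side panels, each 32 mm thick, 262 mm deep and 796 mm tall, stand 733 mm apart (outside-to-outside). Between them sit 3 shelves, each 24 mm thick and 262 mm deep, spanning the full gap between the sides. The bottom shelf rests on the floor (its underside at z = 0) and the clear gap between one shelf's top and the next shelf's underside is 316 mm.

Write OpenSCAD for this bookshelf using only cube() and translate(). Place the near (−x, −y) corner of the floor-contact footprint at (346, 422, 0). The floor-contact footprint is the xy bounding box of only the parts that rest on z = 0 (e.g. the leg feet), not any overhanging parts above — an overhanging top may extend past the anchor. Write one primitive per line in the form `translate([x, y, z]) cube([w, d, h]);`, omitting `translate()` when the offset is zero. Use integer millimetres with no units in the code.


translate([346, 422, 0]) cube([32, 262, 796]);
translate([1047, 422, 0]) cube([32, 262, 796]);
translate([378, 422, 0]) cube([669, 262, 24]);
translate([378, 422, 340]) cube([669, 262, 24]);
translate([378, 422, 680]) cube([669, 262, 24]);


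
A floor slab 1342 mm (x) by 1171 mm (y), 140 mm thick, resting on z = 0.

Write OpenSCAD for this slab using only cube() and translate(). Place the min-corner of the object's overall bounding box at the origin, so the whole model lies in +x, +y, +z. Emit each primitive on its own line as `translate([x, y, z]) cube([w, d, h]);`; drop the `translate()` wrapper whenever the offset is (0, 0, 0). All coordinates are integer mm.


cube([1342, 1171, 140]);


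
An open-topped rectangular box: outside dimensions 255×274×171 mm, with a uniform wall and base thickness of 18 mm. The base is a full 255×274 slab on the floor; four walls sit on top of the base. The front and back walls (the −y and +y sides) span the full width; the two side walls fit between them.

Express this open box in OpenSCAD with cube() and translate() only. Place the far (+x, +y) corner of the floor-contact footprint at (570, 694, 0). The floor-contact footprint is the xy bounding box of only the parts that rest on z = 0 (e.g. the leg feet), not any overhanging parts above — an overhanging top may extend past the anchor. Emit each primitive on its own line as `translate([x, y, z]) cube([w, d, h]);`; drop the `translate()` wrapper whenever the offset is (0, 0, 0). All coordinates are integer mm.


translate([315, 420, 0]) cube([255, 274, 18]);
translate([315, 420, 18]) cube([255, 18, 153]);
translate([315, 676, 18]) cube([255, 18, 153]);
translate([315, 438, 18]) cube([18, 238, 153]);
translate([552, 438, 18]) cube([18, 238, 153]);


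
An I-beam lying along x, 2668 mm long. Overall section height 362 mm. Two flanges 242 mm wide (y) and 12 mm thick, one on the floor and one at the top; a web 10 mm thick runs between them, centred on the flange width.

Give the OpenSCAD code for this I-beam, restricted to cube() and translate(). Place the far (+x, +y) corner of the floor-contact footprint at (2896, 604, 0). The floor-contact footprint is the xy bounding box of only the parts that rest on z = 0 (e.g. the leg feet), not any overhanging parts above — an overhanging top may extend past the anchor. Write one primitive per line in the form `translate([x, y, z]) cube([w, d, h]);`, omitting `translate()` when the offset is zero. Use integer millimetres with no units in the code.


translate([228, 362, 0]) cube([2668, 242, 12]);
translate([228, 478, 12]) cube([2668, 10, 338]);
translate([228, 362, 350]) cube([2668, 242, 12]);


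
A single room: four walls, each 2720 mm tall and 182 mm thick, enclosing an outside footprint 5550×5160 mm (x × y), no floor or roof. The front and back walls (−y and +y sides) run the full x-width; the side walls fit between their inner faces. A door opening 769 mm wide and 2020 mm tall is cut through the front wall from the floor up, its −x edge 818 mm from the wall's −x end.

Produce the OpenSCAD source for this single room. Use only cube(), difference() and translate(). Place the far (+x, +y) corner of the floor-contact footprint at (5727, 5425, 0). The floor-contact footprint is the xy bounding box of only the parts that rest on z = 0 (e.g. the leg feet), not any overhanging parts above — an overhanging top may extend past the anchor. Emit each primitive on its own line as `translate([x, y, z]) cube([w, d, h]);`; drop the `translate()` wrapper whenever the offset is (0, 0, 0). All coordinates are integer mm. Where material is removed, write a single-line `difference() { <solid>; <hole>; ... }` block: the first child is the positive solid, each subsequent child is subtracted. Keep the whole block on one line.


difference() { translate([177, 265, 0]) cube([5550, 182, 2720]); translate([995, 265, 0]) cube([769, 182, 2020]); }
translate([177, 5243, 0]) cube([5550, 182, 2720]);
translate([177, 447, 0]) cube([182, 4796, 2720]);
translate([5545, 447, 0]) cube([182, 4796, 2720]);


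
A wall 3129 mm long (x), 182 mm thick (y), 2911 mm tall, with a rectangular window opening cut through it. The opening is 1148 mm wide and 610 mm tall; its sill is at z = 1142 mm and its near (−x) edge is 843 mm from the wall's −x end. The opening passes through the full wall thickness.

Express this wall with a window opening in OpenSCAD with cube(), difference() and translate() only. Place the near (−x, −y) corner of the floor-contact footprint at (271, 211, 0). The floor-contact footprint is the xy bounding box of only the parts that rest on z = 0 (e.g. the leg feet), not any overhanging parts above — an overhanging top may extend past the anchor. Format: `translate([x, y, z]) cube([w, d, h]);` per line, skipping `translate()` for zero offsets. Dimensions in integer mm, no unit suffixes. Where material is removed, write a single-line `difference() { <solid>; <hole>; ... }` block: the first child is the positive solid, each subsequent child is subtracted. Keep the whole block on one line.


difference() { translate([271, 211, 0]) cube([3129, 182, 2911]); translate([1114, 211, 1142]) cube([1148, 182, 610]); }


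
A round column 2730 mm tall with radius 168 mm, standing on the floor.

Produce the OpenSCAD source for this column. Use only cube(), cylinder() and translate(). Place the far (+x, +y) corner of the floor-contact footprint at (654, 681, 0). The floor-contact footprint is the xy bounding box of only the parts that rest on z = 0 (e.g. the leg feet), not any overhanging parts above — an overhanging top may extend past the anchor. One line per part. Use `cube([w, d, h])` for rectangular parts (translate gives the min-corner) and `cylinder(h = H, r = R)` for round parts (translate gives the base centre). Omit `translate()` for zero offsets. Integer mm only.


translate([486, 513, 0]) cylinder(h = 2730, r = 168);


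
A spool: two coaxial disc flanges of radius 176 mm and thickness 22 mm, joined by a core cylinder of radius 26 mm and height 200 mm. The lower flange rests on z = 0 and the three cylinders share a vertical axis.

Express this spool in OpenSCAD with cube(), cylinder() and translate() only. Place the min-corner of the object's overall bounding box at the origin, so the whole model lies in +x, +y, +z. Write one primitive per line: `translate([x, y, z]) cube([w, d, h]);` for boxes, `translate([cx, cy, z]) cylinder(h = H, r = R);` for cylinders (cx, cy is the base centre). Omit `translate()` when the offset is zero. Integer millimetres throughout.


translate([176, 176, 0]) cylinder(h = 22, r = 176);
translate([176, 176, 22]) cylinder(h = 200, r = 26);
translate([176, 176, 222]) cylinder(h = 22, r = 176);


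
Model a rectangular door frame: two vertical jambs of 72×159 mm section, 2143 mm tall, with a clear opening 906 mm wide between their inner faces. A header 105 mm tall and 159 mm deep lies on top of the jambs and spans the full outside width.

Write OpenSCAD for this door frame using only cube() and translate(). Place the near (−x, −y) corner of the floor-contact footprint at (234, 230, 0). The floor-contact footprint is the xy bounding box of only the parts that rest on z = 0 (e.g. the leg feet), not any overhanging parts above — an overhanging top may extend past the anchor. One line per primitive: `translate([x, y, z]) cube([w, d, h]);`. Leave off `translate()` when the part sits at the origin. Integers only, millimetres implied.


translate([234, 230, 0]) cube([72, 159, 2143]);
translate([1212, 230, 0]) cube([72, 159, 2143]);
translate([234, 230, 2143]) cube([1050, 159, 105]);


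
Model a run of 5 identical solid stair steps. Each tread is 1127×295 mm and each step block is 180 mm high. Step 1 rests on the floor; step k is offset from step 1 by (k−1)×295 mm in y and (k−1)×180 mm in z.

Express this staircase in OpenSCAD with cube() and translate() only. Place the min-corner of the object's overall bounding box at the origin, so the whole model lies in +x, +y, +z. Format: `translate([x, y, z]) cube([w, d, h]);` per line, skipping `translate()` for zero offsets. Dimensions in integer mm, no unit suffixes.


cube([1127, 295, 180]);
translate([0, 295, 180]) cube([1127, 295, 180]);
translate([0, 590, 360]) cube([1127, 295, 180]);
translate([0, 885, 540]) cube([1127, 295, 180]);
translate([0, 1180, 720]) cube([1127, 295, 180]);


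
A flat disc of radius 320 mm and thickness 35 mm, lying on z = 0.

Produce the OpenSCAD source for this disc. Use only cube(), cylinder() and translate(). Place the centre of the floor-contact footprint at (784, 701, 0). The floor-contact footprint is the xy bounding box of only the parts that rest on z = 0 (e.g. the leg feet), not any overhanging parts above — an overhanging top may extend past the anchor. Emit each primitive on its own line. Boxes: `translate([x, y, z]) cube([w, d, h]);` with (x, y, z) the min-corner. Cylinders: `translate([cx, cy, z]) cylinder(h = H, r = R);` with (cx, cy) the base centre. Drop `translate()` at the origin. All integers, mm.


translate([784, 701, 0]) cylinder(h = 35, r = 320);


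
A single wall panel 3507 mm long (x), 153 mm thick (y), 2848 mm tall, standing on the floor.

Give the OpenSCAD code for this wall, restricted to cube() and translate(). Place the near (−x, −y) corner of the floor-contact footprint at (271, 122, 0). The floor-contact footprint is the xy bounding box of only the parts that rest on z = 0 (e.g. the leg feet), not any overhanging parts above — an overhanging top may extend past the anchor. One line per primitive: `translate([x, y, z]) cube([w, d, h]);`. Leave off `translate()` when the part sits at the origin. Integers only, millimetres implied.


translate([271, 122, 0]) cube([3507, 153, 2848]);


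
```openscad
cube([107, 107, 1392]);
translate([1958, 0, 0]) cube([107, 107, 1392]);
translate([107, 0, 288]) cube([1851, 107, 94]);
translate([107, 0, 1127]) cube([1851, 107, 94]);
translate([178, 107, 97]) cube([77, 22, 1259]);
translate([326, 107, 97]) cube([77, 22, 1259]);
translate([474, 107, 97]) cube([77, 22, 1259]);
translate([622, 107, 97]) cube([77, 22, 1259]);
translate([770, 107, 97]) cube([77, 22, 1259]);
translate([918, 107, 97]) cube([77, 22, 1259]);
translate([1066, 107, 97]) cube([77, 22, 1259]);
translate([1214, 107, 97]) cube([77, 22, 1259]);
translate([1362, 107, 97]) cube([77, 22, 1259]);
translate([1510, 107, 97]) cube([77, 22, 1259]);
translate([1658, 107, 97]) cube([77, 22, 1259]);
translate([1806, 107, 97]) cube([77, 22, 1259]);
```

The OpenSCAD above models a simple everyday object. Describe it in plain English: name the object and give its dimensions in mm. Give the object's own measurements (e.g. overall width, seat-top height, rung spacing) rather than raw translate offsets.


A fence section. Two 107×107 mm posts, 1392 mm tall, stand on the floor with a clear span of 1851 mm between their inner faces. Two horizontal rails of 107×94 mm section span the gap between the posts with their undersides at z = 288 mm and z = 1127 mm, flush with the posts' −y face. 12 pickets, each 77 mm wide, 22 mm thick and 1259 mm tall, are fixed to the +y face of the rails with their bottoms at z = 97 mm, spaced across the span with a 71 mm gap after the −x post and between neighbouring pickets, with 75 mm left before the +x post.


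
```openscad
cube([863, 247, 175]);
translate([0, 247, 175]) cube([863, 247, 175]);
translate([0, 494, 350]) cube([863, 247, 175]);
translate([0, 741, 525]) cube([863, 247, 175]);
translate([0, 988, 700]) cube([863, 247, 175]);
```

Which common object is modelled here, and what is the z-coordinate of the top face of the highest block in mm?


A staircase. The total rise is 875 mm.

5 identical blocks, each offset up and back from the previous — a staircase. Each step is 175 mm tall and there are 5 of them, so the total rise is 5 × 175 = 875 mm.


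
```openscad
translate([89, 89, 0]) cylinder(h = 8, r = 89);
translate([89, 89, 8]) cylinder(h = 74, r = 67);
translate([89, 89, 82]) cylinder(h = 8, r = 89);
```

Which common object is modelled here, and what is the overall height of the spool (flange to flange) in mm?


A spool. The overall height is 90 mm.

Three coaxial cylinders, large–small–large — a spool. Two 8 mm flanges and a 74 mm core give 8 + 74 + 8 = 90 mm.


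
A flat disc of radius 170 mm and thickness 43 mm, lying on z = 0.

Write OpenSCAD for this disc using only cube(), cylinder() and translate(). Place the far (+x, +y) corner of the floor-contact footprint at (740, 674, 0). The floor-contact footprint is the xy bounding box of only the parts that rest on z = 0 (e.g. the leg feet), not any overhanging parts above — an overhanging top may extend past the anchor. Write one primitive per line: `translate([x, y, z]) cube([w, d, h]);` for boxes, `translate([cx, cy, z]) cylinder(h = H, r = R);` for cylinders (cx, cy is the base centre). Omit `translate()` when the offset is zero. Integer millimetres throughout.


translate([570, 504, 0]) cylinder(h = 43, r = 170);


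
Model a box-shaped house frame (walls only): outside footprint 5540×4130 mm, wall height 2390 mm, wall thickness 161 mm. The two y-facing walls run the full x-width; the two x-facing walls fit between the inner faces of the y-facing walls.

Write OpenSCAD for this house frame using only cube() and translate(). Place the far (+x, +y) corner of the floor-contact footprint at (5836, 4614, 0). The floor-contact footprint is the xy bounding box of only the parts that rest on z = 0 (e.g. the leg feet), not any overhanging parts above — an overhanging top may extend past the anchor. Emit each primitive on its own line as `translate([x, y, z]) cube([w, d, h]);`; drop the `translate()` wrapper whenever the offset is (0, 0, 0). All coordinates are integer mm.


translate([296, 484, 0]) cube([5540, 161, 2390]);
translate([296, 4453, 0]) cube([5540, 161, 2390]);
translate([296, 645, 0]) cube([161, 3808, 2390]);
translate([5675, 645, 0]) cube([161, 3808, 2390]);


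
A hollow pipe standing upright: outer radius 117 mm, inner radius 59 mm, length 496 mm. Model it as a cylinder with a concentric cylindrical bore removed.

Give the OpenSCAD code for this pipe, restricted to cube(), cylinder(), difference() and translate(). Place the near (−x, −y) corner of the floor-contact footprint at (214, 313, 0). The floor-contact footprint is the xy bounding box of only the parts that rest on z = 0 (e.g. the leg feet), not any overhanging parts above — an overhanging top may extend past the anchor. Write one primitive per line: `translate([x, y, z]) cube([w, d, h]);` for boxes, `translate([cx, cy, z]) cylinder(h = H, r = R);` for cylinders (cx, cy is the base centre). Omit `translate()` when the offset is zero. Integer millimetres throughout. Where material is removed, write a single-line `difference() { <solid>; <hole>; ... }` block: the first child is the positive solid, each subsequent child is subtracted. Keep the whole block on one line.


difference() { translate([331, 430, 0]) cylinder(h = 496, r = 117); translate([331, 430, 0]) cylinder(h = 496, r = 59); }


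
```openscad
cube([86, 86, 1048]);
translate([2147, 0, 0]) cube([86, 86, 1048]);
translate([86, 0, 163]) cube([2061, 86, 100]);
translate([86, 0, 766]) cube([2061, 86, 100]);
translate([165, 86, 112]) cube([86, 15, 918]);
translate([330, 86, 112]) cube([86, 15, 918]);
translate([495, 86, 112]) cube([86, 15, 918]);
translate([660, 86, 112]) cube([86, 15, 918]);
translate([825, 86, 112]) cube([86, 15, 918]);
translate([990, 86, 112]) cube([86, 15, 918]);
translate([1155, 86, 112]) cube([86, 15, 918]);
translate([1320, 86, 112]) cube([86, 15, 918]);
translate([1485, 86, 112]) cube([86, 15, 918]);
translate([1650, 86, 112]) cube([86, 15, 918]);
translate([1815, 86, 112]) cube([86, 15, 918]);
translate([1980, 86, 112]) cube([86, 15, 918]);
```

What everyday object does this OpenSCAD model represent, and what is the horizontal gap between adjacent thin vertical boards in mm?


A fence section. The picket gap is 79 mm.

Two posts, two rails, 12 pickets — a fence section. Span 2061 mm holds 12 pickets of 86 mm with 13 equal gaps: ⌊(2061 − 12·86) / 13⌋ = 79 mm.


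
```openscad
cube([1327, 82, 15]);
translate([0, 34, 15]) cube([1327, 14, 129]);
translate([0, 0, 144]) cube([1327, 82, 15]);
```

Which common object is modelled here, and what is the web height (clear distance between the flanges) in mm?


An I-beam. The web height is 129 mm.

Two wide flanges with a thin centred web — an I-beam. Overall 159 mm minus two 15 mm flanges gives a web of 159 − 2·15 = 129 mm.


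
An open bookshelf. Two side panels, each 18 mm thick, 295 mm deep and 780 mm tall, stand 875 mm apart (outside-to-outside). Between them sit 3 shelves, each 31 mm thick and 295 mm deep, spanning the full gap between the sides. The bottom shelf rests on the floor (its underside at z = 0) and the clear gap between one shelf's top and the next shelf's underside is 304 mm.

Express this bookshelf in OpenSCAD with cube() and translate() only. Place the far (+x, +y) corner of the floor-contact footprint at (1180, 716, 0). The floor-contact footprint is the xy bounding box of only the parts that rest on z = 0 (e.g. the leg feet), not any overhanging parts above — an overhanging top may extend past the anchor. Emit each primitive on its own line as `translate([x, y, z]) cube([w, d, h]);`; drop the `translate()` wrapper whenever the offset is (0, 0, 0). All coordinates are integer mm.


translate([305, 421, 0]) cube([18, 295, 780]);
translate([1162, 421, 0]) cube([18, 295, 780]);
translate([323, 421, 0]) cube([839, 295, 31]);
translate([323, 421, 335]) cube([839, 295, 31]);
translate([323, 421, 670]) cube([839, 295, 31]);


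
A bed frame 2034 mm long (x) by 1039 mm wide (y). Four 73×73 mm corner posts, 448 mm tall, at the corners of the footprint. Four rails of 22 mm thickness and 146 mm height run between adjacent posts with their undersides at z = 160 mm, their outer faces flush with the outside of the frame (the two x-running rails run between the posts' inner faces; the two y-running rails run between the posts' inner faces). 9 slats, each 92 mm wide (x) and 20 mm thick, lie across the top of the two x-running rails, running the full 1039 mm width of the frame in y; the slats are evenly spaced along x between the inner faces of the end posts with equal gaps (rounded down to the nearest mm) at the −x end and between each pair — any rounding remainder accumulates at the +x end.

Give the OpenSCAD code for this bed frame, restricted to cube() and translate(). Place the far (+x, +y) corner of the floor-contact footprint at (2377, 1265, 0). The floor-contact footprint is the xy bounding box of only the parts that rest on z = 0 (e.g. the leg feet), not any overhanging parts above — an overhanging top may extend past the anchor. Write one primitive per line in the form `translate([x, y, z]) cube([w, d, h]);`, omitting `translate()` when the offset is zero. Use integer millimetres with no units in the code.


translate([343, 226, 0]) cube([73, 73, 448]);
translate([343, 1192, 0]) cube([73, 73, 448]);
translate([2304, 226, 0]) cube([73, 73, 448]);
translate([2304, 1192, 0]) cube([73, 73, 448]);
translate([416, 226, 160]) cube([1888, 22, 146]);
translate([416, 1243, 160]) cube([1888, 22, 146]);
translate([343, 299, 160]) cube([22, 893, 146]);
translate([2355, 299, 160]) cube([22, 893, 146]);
translate([522, 226, 306]) cube([92, 1039, 20]);
translate([720, 226, 306]) cube([92, 1039, 20]);
translate([918, 226, 306]) cube([92, 1039, 20]);
translate([1116, 226, 306]) cube([92, 1039, 20]);
translate([1314, 226, 306]) cube([92, 1039, 20]);
translate([1512, 226, 306]) cube([92, 1039, 20]);
translate([1710, 226, 306]) cube([92, 1039, 20]);
translate([1908, 226, 306]) cube([92, 1039, 20]);
translate([2106, 226, 306]) cube([92, 1039, 20]);
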